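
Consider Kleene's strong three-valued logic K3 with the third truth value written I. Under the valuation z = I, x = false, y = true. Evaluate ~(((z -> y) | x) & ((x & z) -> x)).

z -> y = I -> true = true  [~I | true]
(z -> y) | x = true | false = true
x & z = false & I = false
(x & z) -> x = false -> false = true
((z -> y) | x) & ((x & z) -> x) = true & true = true
~(((z -> y) | x) & ((x & z) -> x)) = ~true = false

false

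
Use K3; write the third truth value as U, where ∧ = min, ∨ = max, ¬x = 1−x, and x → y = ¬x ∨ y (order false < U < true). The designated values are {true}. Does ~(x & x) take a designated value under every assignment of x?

Countermodel: x=true gives false, which is not designated.

No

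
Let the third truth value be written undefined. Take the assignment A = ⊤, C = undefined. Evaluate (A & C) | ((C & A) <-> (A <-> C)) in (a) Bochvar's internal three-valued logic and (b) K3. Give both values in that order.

In Bochvar's internal three-valued logic: A & C = ⊤ & undefined = undefined
C & A = undefined & ⊤ = undefined
A <-> C = ⊤ <-> undefined = undefined
(C & A) <-> (A <-> C) = undefined <-> undefined = undefined
(A & C) | ((C & A) <-> (A <-> C)) = undefined | undefined = undefined
In K3: A & C = ⊤ & undefined = undefined
C & A = undefined & ⊤ = undefined
A <-> C = ⊤ <-> undefined = undefined
(C & A) <-> (A <-> C) = undefined <-> undefined = undefined
(A & C) | ((C & A) <-> (A <-> C)) = undefined | undefined = undefined

undefined; undefined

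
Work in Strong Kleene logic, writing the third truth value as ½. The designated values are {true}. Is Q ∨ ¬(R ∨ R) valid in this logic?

No

Countermodel: Q=½, R=true gives ½, which is not designated.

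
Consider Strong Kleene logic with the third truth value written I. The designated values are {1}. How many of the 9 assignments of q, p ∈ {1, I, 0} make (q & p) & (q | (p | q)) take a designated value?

1

Designated under: (q=1, p=1).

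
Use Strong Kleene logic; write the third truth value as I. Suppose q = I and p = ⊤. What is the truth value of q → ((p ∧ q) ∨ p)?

⊤

p ∧ q = ⊤ ∧ I = I
(p ∧ q) ∨ p = I ∨ ⊤ = ⊤
q → ((p ∧ q) ∨ p) = I → ⊤ = ⊤  [¬I ∨ ⊤]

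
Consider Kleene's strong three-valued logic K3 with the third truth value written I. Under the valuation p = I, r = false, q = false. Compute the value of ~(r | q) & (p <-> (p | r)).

r | q = false | false = false
~(r | q) = ~false = true
p | r = I | false = I
p <-> (p | r) = I <-> I = I
~(r | q) & (p <-> (p | r)) = true & I = I

I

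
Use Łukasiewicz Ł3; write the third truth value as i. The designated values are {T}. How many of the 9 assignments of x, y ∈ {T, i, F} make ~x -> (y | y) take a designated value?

Of the 9 assignments, 6 give a value in {T}.

6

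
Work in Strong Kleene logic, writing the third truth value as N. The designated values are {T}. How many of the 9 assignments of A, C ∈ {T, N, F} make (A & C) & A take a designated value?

Designated under: (A=T, C=T).

1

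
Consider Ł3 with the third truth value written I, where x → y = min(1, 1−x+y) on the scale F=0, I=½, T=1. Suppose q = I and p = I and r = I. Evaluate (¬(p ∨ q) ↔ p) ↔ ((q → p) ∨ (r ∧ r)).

T

p ∨ q = I ∨ I = I
¬(p ∨ q) = ¬I = I
¬(p ∨ q) ↔ p = I ↔ I = T  [1 − |½−½|]
q → p = I → I = T
r ∧ r = I ∧ I = I
(q → p) ∨ (r ∧ r) = T ∨ I = T
(¬(p ∨ q) ↔ p) ↔ ((q → p) ∨ (r ∧ r)) = T ↔ T = T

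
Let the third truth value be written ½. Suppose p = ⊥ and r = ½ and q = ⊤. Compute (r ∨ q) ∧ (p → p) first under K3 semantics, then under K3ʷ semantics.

⊤; ½

In K3: r ∨ q = ½ ∨ ⊤ = ⊤
p → p = ⊥ → ⊥ = ⊤
(r ∨ q) ∧ (p → p) = ⊤ ∧ ⊤ = ⊤
In K3ʷ: r ∨ q = ½ ∨ ⊤ = ½
p → p = ⊥ → ⊥ = ⊤
(r ∨ q) ∧ (p → p) = ½ ∧ ⊤ = ½
They differ because K3 and K3ʷ treat ½ differently under the binary connectives.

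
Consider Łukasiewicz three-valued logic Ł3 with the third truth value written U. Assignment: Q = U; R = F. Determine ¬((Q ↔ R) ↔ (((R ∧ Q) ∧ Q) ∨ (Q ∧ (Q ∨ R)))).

Q ↔ R = U ↔ F = U  [1 − |½−0|]
R ∧ Q = F ∧ U = F
(R ∧ Q) ∧ Q = F ∧ U = F
Q ∨ R = U ∨ F = U
Q ∧ (Q ∨ R) = U ∧ U = U
((R ∧ Q) ∧ Q) ∨ (Q ∧ (Q ∨ R)) = F ∨ U = U
(Q ↔ R) ↔ (((R ∧ Q) ∧ Q) ∨ (Q ∧ (Q ∨ R))) = U ↔ U = T
¬((Q ↔ R) ↔ (((R ∧ Q) ∧ Q) ∨ (Q ∧ (Q ∨ R)))) = ¬T = F

F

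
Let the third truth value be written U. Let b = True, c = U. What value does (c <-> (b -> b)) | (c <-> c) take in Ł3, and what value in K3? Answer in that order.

In Ł3: b -> b = True -> True = True
c <-> (b -> b) = U <-> True = U  [1 − |½−1|]
c <-> c = U <-> U = True
(c <-> (b -> b)) | (c <-> c) = U | True = True
In K3: b -> b = True -> True = True
c <-> (b -> b) = U <-> True = U
c <-> c = U <-> U = U
(c <-> (b -> b)) | (c <-> c) = U | U = U
They differ because Ł3 and K3 treat U differently under implication.

True; U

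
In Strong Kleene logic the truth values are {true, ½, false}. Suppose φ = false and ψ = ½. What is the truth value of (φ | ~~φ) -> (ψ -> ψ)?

~φ = ~false = true
~~φ = ~true = false
φ | ~~φ = false | false = false
ψ -> ψ = ½ -> ½ = ½  [~½ | ½]
(φ | ~~φ) -> (ψ -> ψ) = false -> ½ = true

true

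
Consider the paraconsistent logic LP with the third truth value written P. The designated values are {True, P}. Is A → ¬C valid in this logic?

No

Countermodel: A=True, C=True gives False, which is not designated.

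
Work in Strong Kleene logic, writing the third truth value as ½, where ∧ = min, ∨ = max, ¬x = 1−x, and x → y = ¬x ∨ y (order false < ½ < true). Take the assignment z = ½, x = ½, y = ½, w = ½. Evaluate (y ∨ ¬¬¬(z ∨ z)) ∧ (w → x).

z ∨ z = ½ ∨ ½ = ½
¬(z ∨ z) = ¬½ = ½
¬¬(z ∨ z) = ¬½ = ½
¬¬¬(z ∨ z) = ¬½ = ½
y ∨ ¬¬¬(z ∨ z) = ½ ∨ ½ = ½
w → x = ½ → ½ = ½  [¬½ ∨ ½]
(y ∨ ¬¬¬(z ∨ z)) ∧ (w → x) = ½ ∧ ½ = ½

½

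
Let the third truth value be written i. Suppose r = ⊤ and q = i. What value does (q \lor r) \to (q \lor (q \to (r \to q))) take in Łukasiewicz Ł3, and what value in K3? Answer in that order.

In Łukasiewicz Ł3: q \lor r = i \lor ⊤ = ⊤
r \to q = ⊤ \to i = i  [min(1, 1−1+½)]
q \to (r \to q) = i \to i = ⊤
q \lor (q \to (r \to q)) = i \lor ⊤ = ⊤
(q \lor r) \to (q \lor (q \to (r \to q))) = ⊤ \to ⊤ = ⊤
In K3: q \lor r = i \lor ⊤ = ⊤
r \to q = ⊤ \to i = i  [\lnot ⊤ \lor i]
q \to (r \to q) = i \to i = i
q \lor (q \to (r \to q)) = i \lor i = i
(q \lor r) \to (q \lor (q \to (r \to q))) = ⊤ \to i = i
They differ because Łukasiewicz Ł3 and K3 treat i differently under implication.

⊤; i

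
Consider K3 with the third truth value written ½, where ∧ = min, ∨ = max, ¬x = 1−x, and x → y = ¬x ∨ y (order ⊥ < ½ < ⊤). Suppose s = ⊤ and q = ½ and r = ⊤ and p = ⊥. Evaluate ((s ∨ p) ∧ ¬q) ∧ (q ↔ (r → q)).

s ∨ p = ⊤ ∨ ⊥ = ⊤
¬q = ¬½ = ½
(s ∨ p) ∧ ¬q = ⊤ ∧ ½ = ½
r → q = ⊤ → ½ = ½  [¬⊤ ∨ ½]
q ↔ (r → q) = ½ ↔ ½ = ½
((s ∨ p) ∧ ¬q) ∧ (q ↔ (r → q)) = ½ ∧ ½ = ½

½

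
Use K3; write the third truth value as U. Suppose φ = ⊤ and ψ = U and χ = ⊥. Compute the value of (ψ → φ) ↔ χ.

⊥

ψ → φ = U → ⊤ = ⊤  [¬U ∨ ⊤]
(ψ → φ) ↔ χ = ⊤ ↔ ⊥ = ⊥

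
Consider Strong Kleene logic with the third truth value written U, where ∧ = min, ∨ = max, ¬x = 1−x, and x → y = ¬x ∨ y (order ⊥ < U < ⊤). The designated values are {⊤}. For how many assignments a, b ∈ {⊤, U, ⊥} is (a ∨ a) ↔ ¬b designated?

2

Designated under: (a=⊤, b=⊥); (a=⊥, b=⊤).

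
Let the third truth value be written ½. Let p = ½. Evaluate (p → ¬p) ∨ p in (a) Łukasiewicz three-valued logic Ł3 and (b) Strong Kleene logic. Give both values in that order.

true; ½

In Łukasiewicz three-valued logic Ł3: ¬p = ¬½ = ½
p → ¬p = ½ → ½ = true  [min(1, 1−½+½)]
(p → ¬p) ∨ p = true ∨ ½ = true
In Strong Kleene logic: ¬p = ¬½ = ½
p → ¬p = ½ → ½ = ½  [¬½ ∨ ½]
(p → ¬p) ∨ p = ½ ∨ ½ = ½
They differ because Łukasiewicz three-valued logic Ł3 and Strong Kleene logic treat ½ differently under implication.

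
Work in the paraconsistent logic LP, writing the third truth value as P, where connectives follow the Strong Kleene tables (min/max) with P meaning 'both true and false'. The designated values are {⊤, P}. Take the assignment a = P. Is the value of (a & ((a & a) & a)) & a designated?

Yes

a & a = P & P = P
(a & a) & a = P & P = P
a & ((a & a) & a) = P & P = P
(a & ((a & a) & a)) & a = P & P = P
P ∈ {⊤, P}.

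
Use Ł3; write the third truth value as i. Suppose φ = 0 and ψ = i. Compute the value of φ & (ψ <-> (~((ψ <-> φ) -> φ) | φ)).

0

ψ <-> φ = i <-> 0 = i  [1 − |½−0|]
(ψ <-> φ) -> φ = i -> 0 = i
~((ψ <-> φ) -> φ) = ~i = i
~((ψ <-> φ) -> φ) | φ = i | 0 = i
ψ <-> (~((ψ <-> φ) -> φ) | φ) = i <-> i = 1
φ & (ψ <-> (~((ψ <-> φ) -> φ) | φ)) = 0 & 1 = 0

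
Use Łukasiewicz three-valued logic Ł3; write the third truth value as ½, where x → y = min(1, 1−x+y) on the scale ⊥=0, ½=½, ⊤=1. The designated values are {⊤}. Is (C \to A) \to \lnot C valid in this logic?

No

Countermodel: C=⊤, A=⊤ gives ⊥, which is not designated.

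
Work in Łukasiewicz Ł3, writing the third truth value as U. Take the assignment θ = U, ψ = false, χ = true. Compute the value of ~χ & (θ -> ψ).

false

~χ = ~true = false
θ -> ψ = U -> false = U
~χ & (θ -> ψ) = false & U = false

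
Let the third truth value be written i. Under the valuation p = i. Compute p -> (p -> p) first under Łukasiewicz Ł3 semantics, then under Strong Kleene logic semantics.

In Łukasiewicz Ł3: p -> p = i -> i = ⊤  [min(1, 1−½+½)]
p -> (p -> p) = i -> ⊤ = ⊤
In Strong Kleene logic: p -> p = i -> i = i
p -> (p -> p) = i -> i = i
They differ because Łukasiewicz Ł3 and Strong Kleene logic treat i differently under implication.

⊤; i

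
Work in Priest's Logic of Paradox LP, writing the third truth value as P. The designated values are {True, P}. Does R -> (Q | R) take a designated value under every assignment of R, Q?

Yes

Every assignment of R, Q over {True, P, False} gives a value in {True, P}.
In particular, with R=P, Q=P: R -> (Q | R) = P.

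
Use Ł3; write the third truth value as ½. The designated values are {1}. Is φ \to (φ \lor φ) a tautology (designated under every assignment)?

Every assignment of φ over {1, ½, 0} gives a value in {1}.
In particular, with φ=½: φ \to (φ \lor φ) = 1.

Yes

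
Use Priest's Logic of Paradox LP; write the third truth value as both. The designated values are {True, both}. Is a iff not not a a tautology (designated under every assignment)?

Yes

Every assignment of a over {True, both, False} gives a value in {True, both}.
In particular, with a=both: a iff not not a = both.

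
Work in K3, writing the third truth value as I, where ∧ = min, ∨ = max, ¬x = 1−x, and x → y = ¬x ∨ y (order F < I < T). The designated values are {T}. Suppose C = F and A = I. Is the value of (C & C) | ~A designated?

No

C & C = F & F = F
~A = ~I = I
(C & C) | ~A = F | I = I
I ∉ {T}.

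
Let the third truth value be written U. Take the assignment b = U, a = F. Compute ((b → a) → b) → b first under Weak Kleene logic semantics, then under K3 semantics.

U; U

In Weak Kleene logic: b → a = U → F = U  [any arg is the third value ⇒ result is the third value]
(b → a) → b = U → U = U
((b → a) → b) → b = U → U = U
In K3: b → a = U → F = U
(b → a) → b = U → U = U
((b → a) → b) → b = U → U = U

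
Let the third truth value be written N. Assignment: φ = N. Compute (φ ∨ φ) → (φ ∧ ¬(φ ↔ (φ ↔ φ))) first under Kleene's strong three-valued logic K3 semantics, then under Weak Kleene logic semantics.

N; N

In Kleene's strong three-valued logic K3: φ ∨ φ = N ∨ N = N
φ ↔ φ = N ↔ N = N
φ ↔ (φ ↔ φ) = N ↔ N = N
¬(φ ↔ (φ ↔ φ)) = ¬N = N
φ ∧ ¬(φ ↔ (φ ↔ φ)) = N ∧ N = N
(φ ∨ φ) → (φ ∧ ¬(φ ↔ (φ ↔ φ))) = N → N = N  [¬N ∨ N]
In Weak Kleene logic: φ ∨ φ = N ∨ N = N
φ ↔ φ = N ↔ N = N
φ ↔ (φ ↔ φ) = N ↔ N = N
¬(φ ↔ (φ ↔ φ)) = ¬N = N
φ ∧ ¬(φ ↔ (φ ↔ φ)) = N ∧ N = N
(φ ∨ φ) → (φ ∧ ¬(φ ↔ (φ ↔ φ))) = N → N = N  [any arg is the third value ⇒ result is the third value]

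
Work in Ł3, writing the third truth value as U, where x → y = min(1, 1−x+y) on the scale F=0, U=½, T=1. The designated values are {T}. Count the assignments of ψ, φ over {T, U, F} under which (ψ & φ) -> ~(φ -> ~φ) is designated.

7

Of the 9 assignments, 7 give a value in {T}.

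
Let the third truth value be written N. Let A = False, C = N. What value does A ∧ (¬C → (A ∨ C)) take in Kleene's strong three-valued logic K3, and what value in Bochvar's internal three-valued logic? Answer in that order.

False; N

In Kleene's strong three-valued logic K3: ¬C = ¬N = N
A ∨ C = False ∨ N = N
¬C → (A ∨ C) = N → N = N
A ∧ (¬C → (A ∨ C)) = False ∧ N = False
In Bochvar's internal three-valued logic: ¬C = ¬N = N
A ∨ C = False ∨ N = N
¬C → (A ∨ C) = N → N = N  [any arg is the third value ⇒ result is the third value]
A ∧ (¬C → (A ∨ C)) = False ∧ N = N
They differ because Kleene's strong three-valued logic K3 and Bochvar's internal three-valued logic treat N differently under the binary connectives.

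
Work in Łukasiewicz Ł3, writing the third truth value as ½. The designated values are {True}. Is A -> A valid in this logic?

Every assignment of A over {True, ½, False} gives a value in {True}.
In particular, with A=½: A -> A = True.

Yes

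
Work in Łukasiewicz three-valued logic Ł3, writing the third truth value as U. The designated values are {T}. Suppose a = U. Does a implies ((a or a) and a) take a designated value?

a or a = U or U = U
(a or a) and a = U and U = U
a implies ((a or a) and a) = U implies U = T  [min(1, 1−½+½)]
T ∈ {T}.

Yes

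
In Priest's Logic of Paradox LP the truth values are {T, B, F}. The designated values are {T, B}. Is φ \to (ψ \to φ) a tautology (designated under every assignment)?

Every assignment of φ, ψ over {T, B, F} gives a value in {T, B}.
In particular, with φ=B, ψ=B: φ \to (ψ \to φ) = B.

Yes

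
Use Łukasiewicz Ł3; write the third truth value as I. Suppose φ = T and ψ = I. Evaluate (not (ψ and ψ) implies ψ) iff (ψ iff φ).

I

ψ and ψ = I and I = I
not (ψ and ψ) = not I = I
not (ψ and ψ) implies ψ = I implies I = T  [min(1, 1−½+½)]
ψ iff φ = I iff T = I
(not (ψ and ψ) implies ψ) iff (ψ iff φ) = T iff I = I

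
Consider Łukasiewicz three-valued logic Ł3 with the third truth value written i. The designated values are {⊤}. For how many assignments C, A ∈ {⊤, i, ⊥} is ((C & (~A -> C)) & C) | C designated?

Designated under: (C=⊤, A=⊤); (C=⊤, A=i); (C=⊤, A=⊥).

3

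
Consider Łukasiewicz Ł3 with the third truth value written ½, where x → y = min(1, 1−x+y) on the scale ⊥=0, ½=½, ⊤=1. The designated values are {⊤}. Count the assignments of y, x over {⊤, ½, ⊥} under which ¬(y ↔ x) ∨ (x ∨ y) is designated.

Of the 9 assignments, 5 give a value in {⊤}.

5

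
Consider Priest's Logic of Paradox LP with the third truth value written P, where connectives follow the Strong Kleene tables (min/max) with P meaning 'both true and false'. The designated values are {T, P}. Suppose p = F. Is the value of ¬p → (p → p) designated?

Yes

¬p = ¬F = T
p → p = F → F = T
¬p → (p → p) = T → T = T
T ∈ {T, P}.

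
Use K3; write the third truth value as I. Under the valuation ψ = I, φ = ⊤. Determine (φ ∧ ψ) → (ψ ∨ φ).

⊤

φ ∧ ψ = ⊤ ∧ I = I
ψ ∨ φ = I ∨ ⊤ = ⊤
(φ ∧ ψ) → (ψ ∨ φ) = I → ⊤ = ⊤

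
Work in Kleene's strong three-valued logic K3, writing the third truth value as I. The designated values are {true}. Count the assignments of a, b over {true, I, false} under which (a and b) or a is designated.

3

Designated under: (a=true, b=true); (a=true, b=I); (a=true, b=false).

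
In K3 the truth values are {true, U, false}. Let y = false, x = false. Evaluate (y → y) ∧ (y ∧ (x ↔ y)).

y → y = false → false = true
x ↔ y = false ↔ false = true
y ∧ (x ↔ y) = false ∧ true = false
(y → y) ∧ (y ∧ (x ↔ y)) = true ∧ false = false

false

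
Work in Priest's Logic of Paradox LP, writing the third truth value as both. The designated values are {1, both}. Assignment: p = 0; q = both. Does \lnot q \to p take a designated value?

Yes

\lnot q = \lnot both = both
\lnot q \to p = both \to 0 = both  [\lnot both \lor 0]
both ∈ {1, both}.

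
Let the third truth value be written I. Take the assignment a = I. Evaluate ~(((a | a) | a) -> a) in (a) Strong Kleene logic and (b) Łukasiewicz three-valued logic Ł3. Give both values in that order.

In Strong Kleene logic: a | a = I | I = I
(a | a) | a = I | I = I
((a | a) | a) -> a = I -> I = I
~(((a | a) | a) -> a) = ~I = I
In Łukasiewicz three-valued logic Ł3: a | a = I | I = I
(a | a) | a = I | I = I
((a | a) | a) -> a = I -> I = ⊤
~(((a | a) | a) -> a) = ~⊤ = ⊥
They differ because Strong Kleene logic and Łukasiewicz three-valued logic Ł3 treat I differently under implication.

I; ⊥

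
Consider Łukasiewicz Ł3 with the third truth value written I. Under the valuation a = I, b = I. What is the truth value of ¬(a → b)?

a → b = I → I = true
¬(a → b) = ¬true = false

false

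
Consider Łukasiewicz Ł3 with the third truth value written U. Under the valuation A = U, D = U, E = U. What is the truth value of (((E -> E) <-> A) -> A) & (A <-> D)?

true

E -> E = U -> U = true  [min(1, 1−½+½)]
(E -> E) <-> A = true <-> U = U
((E -> E) <-> A) -> A = U -> U = true
A <-> D = U <-> U = true
(((E -> E) <-> A) -> A) & (A <-> D) = true & true = true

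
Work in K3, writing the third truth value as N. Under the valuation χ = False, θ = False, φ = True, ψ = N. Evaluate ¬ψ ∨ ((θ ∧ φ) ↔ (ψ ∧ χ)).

True

¬ψ = ¬N = N
θ ∧ φ = False ∧ True = False
ψ ∧ χ = N ∧ False = False
(θ ∧ φ) ↔ (ψ ∧ χ) = False ↔ False = True
¬ψ ∨ ((θ ∧ φ) ↔ (ψ ∧ χ)) = N ∨ True = True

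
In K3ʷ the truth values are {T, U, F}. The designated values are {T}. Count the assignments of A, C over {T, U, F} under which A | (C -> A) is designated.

3

Designated under: (A=T, C=T); (A=T, C=F); (A=F, C=F).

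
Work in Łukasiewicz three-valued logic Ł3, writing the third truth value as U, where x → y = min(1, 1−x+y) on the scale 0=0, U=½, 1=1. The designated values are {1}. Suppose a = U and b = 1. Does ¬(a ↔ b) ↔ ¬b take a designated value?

No

a ↔ b = U ↔ 1 = U  [1 − |½−1|]
¬(a ↔ b) = ¬U = U
¬b = ¬1 = 0
¬(a ↔ b) ↔ ¬b = U ↔ 0 = U
U ∉ {1}.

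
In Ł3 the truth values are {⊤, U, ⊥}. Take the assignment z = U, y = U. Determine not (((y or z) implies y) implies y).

U

y or z = U or U = U
(y or z) implies y = U implies U = ⊤
((y or z) implies y) implies y = ⊤ implies U = U
not (((y or z) implies y) implies y) = not U = U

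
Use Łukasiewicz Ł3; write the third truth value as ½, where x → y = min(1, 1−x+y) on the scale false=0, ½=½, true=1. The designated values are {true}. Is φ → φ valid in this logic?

Every assignment of φ over {true, ½, false} gives a value in {true}.
In particular, with φ=½: φ → φ = true.

Yes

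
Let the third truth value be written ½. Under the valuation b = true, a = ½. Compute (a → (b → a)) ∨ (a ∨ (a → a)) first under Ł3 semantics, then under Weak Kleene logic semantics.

true; ½

In Ł3: b → a = true → ½ = ½  [min(1, 1−1+½)]
a → (b → a) = ½ → ½ = true
a → a = ½ → ½ = true
a ∨ (a → a) = ½ ∨ true = true
(a → (b → a)) ∨ (a ∨ (a → a)) = true ∨ true = true
In Weak Kleene logic: b → a = true → ½ = ½  [any arg is the third value ⇒ result is the third value]
a → (b → a) = ½ → ½ = ½
a → a = ½ → ½ = ½
a ∨ (a → a) = ½ ∨ ½ = ½
(a → (b → a)) ∨ (a ∨ (a → a)) = ½ ∨ ½ = ½
They differ because Ł3 and Weak Kleene logic treat ½ differently under the binary connectives.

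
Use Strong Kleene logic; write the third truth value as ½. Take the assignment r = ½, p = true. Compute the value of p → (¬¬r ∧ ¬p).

false

¬r = ¬½ = ½
¬¬r = ¬½ = ½
¬p = ¬true = false
¬¬r ∧ ¬p = ½ ∧ false = false
p → (¬¬r ∧ ¬p) = true → false = false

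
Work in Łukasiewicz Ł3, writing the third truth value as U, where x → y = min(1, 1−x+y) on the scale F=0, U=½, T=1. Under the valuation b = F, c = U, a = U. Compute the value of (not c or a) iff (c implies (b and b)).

not c = not U = U
not c or a = U or U = U
b and b = F and F = F
c implies (b and b) = U implies F = U  [min(1, 1−½+0)]
(not c or a) iff (c implies (b and b)) = U iff U = T

T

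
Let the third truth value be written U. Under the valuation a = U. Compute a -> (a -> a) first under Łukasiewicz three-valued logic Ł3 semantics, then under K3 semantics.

In Łukasiewicz three-valued logic Ł3: a -> a = U -> U = ⊤  [min(1, 1−½+½)]
a -> (a -> a) = U -> ⊤ = ⊤
In K3: a -> a = U -> U = U
a -> (a -> a) = U -> U = U
They differ because Łukasiewicz three-valued logic Ł3 and K3 treat U differently under implication.

⊤; U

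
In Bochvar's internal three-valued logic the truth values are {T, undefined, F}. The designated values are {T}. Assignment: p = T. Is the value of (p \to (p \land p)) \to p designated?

Yes

p \land p = T \land T = T
p \to (p \land p) = T \to T = T
(p \to (p \land p)) \to p = T \to T = T
T ∈ {T}.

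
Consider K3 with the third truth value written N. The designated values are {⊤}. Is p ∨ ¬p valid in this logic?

No

Countermodel: p=N gives N, which is not designated.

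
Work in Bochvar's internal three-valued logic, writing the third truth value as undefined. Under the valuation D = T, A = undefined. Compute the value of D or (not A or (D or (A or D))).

not A = not undefined = undefined
A or D = undefined or T = undefined
D or (A or D) = T or undefined = undefined
not A or (D or (A or D)) = undefined or undefined = undefined
D or (not A or (D or (A or D))) = T or undefined = undefined

undefined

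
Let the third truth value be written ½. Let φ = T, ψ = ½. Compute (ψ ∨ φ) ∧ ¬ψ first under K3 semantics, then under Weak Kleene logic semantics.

In K3: ψ ∨ φ = ½ ∨ T = T
¬ψ = ¬½ = ½
(ψ ∨ φ) ∧ ¬ψ = T ∧ ½ = ½
In Weak Kleene logic: ψ ∨ φ = ½ ∨ T = ½
¬ψ = ¬½ = ½
(ψ ∨ φ) ∧ ¬ψ = ½ ∧ ½ = ½

½; ½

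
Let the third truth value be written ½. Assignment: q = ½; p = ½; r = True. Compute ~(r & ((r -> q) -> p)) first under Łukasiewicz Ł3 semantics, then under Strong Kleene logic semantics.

In Łukasiewicz Ł3: r -> q = True -> ½ = ½  [min(1, 1−1+½)]
(r -> q) -> p = ½ -> ½ = True
r & ((r -> q) -> p) = True & True = True
~(r & ((r -> q) -> p)) = ~True = False
In Strong Kleene logic: r -> q = True -> ½ = ½  [~True | ½]
(r -> q) -> p = ½ -> ½ = ½
r & ((r -> q) -> p) = True & ½ = ½
~(r & ((r -> q) -> p)) = ~½ = ½
They differ because Łukasiewicz Ł3 and Strong Kleene logic treat ½ differently under implication.

False; ½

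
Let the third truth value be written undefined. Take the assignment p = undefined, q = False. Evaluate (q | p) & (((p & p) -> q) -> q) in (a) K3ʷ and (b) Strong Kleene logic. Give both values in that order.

undefined; undefined

In K3ʷ: q | p = False | undefined = undefined
p & p = undefined & undefined = undefined
(p & p) -> q = undefined -> False = undefined
((p & p) -> q) -> q = undefined -> False = undefined
(q | p) & (((p & p) -> q) -> q) = undefined & undefined = undefined
In Strong Kleene logic: q | p = False | undefined = undefined
p & p = undefined & undefined = undefined
(p & p) -> q = undefined -> False = undefined  [~undefined | False]
((p & p) -> q) -> q = undefined -> False = undefined
(q | p) & (((p & p) -> q) -> q) = undefined & undefined = undefined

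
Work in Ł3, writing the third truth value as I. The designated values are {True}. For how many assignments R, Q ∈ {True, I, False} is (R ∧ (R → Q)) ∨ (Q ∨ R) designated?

5

Of the 9 assignments, 5 give a value in {True}.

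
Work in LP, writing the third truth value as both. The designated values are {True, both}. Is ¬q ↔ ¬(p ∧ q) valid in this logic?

No

Countermodel: q=True, p=False gives False, which is not designated.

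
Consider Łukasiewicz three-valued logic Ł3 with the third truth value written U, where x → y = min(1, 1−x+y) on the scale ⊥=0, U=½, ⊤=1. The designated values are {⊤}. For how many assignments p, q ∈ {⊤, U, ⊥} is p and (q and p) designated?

1

Designated under: (p=⊤, q=⊤).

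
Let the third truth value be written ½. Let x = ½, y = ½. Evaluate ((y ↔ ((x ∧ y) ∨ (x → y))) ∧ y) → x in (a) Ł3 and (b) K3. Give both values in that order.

In Ł3: x ∧ y = ½ ∧ ½ = ½
x → y = ½ → ½ = T  [min(1, 1−½+½)]
(x ∧ y) ∨ (x → y) = ½ ∨ T = T
y ↔ ((x ∧ y) ∨ (x → y)) = ½ ↔ T = ½
(y ↔ ((x ∧ y) ∨ (x → y))) ∧ y = ½ ∧ ½ = ½
((y ↔ ((x ∧ y) ∨ (x → y))) ∧ y) → x = ½ → ½ = T
In K3: x ∧ y = ½ ∧ ½ = ½
x → y = ½ → ½ = ½
(x ∧ y) ∨ (x → y) = ½ ∨ ½ = ½
y ↔ ((x ∧ y) ∨ (x → y)) = ½ ↔ ½ = ½
(y ↔ ((x ∧ y) ∨ (x → y))) ∧ y = ½ ∧ ½ = ½
((y ↔ ((x ∧ y) ∨ (x → y))) ∧ y) → x = ½ → ½ = ½
They differ because Ł3 and K3 treat ½ differently under implication.

T; ½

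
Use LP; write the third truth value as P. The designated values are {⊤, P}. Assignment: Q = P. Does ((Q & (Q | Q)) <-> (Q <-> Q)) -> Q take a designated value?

Q | Q = P | P = P
Q & (Q | Q) = P & P = P
Q <-> Q = P <-> P = P
(Q & (Q | Q)) <-> (Q <-> Q) = P <-> P = P
((Q & (Q | Q)) <-> (Q <-> Q)) -> Q = P -> P = P
P ∈ {⊤, P}.

Yes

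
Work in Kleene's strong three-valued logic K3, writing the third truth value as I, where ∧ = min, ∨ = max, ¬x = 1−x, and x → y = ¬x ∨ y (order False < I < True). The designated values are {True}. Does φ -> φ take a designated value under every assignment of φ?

No

Countermodel: φ=I gives I, which is not designated.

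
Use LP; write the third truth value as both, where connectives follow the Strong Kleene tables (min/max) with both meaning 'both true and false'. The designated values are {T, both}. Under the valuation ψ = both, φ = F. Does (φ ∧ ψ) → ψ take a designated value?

φ ∧ ψ = F ∧ both = F
(φ ∧ ψ) → ψ = F → both = T
T ∈ {T, both}.

Yes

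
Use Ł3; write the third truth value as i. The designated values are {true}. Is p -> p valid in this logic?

Yes

Every assignment of p over {true, i, false} gives a value in {true}.
In particular, with p=i: p -> p = true.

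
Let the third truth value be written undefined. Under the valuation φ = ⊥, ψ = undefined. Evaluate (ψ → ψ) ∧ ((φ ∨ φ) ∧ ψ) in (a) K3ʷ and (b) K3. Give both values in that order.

In K3ʷ: ψ → ψ = undefined → undefined = undefined  [any arg is the third value ⇒ result is the third value]
φ ∨ φ = ⊥ ∨ ⊥ = ⊥
(φ ∨ φ) ∧ ψ = ⊥ ∧ undefined = undefined
(ψ → ψ) ∧ ((φ ∨ φ) ∧ ψ) = undefined ∧ undefined = undefined
In K3: ψ → ψ = undefined → undefined = undefined
φ ∨ φ = ⊥ ∨ ⊥ = ⊥
(φ ∨ φ) ∧ ψ = ⊥ ∧ undefined = ⊥
(ψ → ψ) ∧ ((φ ∨ φ) ∧ ψ) = undefined ∧ ⊥ = ⊥
They differ because K3ʷ and K3 treat undefined differently under the binary connectives.

undefined; ⊥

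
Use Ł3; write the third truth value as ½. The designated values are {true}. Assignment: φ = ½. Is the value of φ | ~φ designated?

No

~φ = ~½ = ½
φ | ~φ = ½ | ½ = ½
½ ∉ {true}.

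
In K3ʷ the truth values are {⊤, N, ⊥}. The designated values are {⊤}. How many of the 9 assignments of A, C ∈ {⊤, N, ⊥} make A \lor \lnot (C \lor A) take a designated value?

Designated under: (A=⊤, C=⊤); (A=⊤, C=⊥); (A=⊥, C=⊥).

3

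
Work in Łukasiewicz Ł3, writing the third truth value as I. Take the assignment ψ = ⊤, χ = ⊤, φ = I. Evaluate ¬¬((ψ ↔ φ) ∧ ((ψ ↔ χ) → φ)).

ψ ↔ φ = ⊤ ↔ I = I  [1 − |1−½|]
ψ ↔ χ = ⊤ ↔ ⊤ = ⊤
(ψ ↔ χ) → φ = ⊤ → I = I
(ψ ↔ φ) ∧ ((ψ ↔ χ) → φ) = I ∧ I = I
¬((ψ ↔ φ) ∧ ((ψ ↔ χ) → φ)) = ¬I = I
¬¬((ψ ↔ φ) ∧ ((ψ ↔ χ) → φ)) = ¬I = I

I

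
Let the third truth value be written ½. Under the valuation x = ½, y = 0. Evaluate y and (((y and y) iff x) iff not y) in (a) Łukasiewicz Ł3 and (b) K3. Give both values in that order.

0; 0

In Łukasiewicz Ł3: y and y = 0 and 0 = 0
(y and y) iff x = 0 iff ½ = ½
not y = not 0 = 1
((y and y) iff x) iff not y = ½ iff 1 = ½
y and (((y and y) iff x) iff not y) = 0 and ½ = 0
In K3: y and y = 0 and 0 = 0
(y and y) iff x = 0 iff ½ = ½
not y = not 0 = 1
((y and y) iff x) iff not y = ½ iff 1 = ½
y and (((y and y) iff x) iff not y) = 0 and ½ = 0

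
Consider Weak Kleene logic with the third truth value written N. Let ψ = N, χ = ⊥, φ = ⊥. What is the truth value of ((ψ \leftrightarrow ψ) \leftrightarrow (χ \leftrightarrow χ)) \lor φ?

N

ψ \leftrightarrow ψ = N \leftrightarrow N = N
χ \leftrightarrow χ = ⊥ \leftrightarrow ⊥ = ⊤
(ψ \leftrightarrow ψ) \leftrightarrow (χ \leftrightarrow χ) = N \leftrightarrow ⊤ = N
((ψ \leftrightarrow ψ) \leftrightarrow (χ \leftrightarrow χ)) \lor φ = N \lor ⊥ = N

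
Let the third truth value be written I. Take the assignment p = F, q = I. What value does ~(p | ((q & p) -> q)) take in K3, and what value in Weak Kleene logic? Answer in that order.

F; I

In K3: q & p = I & F = F
(q & p) -> q = F -> I = T
p | ((q & p) -> q) = F | T = T
~(p | ((q & p) -> q)) = ~T = F
In Weak Kleene logic: q & p = I & F = I
(q & p) -> q = I -> I = I
p | ((q & p) -> q) = F | I = I
~(p | ((q & p) -> q)) = ~I = I
They differ because K3 and Weak Kleene logic treat I differently under the binary connectives.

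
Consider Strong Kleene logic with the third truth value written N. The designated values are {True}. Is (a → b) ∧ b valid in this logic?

No

Countermodel: a=True, b=N gives N, which is not designated.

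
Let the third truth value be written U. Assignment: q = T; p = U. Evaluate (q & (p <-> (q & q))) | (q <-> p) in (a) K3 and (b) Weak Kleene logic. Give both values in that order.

In K3: q & q = T & T = T
p <-> (q & q) = U <-> T = U
q & (p <-> (q & q)) = T & U = U
q <-> p = T <-> U = U
(q & (p <-> (q & q))) | (q <-> p) = U | U = U
In Weak Kleene logic: q & q = T & T = T
p <-> (q & q) = U <-> T = U
q & (p <-> (q & q)) = T & U = U
q <-> p = T <-> U = U
(q & (p <-> (q & q))) | (q <-> p) = U | U = U

U; U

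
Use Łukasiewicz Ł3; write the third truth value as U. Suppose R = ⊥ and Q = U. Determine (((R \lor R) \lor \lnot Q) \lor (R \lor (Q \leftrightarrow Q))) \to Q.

U

R \lor R = ⊥ \lor ⊥ = ⊥
\lnot Q = \lnot U = U
(R \lor R) \lor \lnot Q = ⊥ \lor U = U
Q \leftrightarrow Q = U \leftrightarrow U = ⊤  [1 − |½−½|]
R \lor (Q \leftrightarrow Q) = ⊥ \lor ⊤ = ⊤
((R \lor R) \lor \lnot Q) \lor (R \lor (Q \leftrightarrow Q)) = U \lor ⊤ = ⊤
(((R \lor R) \lor \lnot Q) \lor (R \lor (Q \leftrightarrow Q))) \to Q = ⊤ \to U = U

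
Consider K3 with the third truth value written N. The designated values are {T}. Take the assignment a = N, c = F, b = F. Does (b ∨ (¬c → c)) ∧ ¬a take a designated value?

No

¬c = ¬F = T
¬c → c = T → F = F
b ∨ (¬c → c) = F ∨ F = F
¬a = ¬N = N
(b ∨ (¬c → c)) ∧ ¬a = F ∧ N = F
F ∉ {T}.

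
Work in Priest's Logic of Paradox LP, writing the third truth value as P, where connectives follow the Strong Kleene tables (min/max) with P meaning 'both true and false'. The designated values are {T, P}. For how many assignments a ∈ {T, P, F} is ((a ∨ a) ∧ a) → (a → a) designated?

a=T: T ✓
a=P: P ✓
a=F: T ✓

3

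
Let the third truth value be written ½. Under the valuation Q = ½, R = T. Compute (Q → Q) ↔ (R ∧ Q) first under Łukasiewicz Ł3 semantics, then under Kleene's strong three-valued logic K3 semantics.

½; ½

In Łukasiewicz Ł3: Q → Q = ½ → ½ = T  [min(1, 1−½+½)]
R ∧ Q = T ∧ ½ = ½
(Q → Q) ↔ (R ∧ Q) = T ↔ ½ = ½
In Kleene's strong three-valued logic K3: Q → Q = ½ → ½ = ½  [¬½ ∨ ½]
R ∧ Q = T ∧ ½ = ½
(Q → Q) ↔ (R ∧ Q) = ½ ↔ ½ = ½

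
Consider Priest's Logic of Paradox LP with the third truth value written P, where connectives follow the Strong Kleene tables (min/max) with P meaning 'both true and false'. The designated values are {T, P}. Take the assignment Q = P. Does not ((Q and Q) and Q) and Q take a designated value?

Yes

Q and Q = P and P = P
(Q and Q) and Q = P and P = P
not ((Q and Q) and Q) = not P = P
not ((Q and Q) and Q) and Q = P and P = P
P ∈ {T, P}.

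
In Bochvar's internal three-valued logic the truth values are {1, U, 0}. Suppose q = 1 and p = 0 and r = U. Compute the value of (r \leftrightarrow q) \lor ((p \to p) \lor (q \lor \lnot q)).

r \leftrightarrow q = U \leftrightarrow 1 = U
p \to p = 0 \to 0 = 1
\lnot q = \lnot 1 = 0
q \lor \lnot q = 1 \lor 0 = 1
(p \to p) \lor (q \lor \lnot q) = 1 \lor 1 = 1
(r \leftrightarrow q) \lor ((p \to p) \lor (q \lor \lnot q)) = U \lor 1 = U

U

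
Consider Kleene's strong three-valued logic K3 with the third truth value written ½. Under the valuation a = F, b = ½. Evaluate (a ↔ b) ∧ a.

a ↔ b = F ↔ ½ = ½
(a ↔ b) ∧ a = ½ ∧ F = F

F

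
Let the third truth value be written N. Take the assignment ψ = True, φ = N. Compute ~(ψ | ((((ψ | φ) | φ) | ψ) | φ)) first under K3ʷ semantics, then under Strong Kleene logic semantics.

N; False

In K3ʷ: ψ | φ = True | N = N
(ψ | φ) | φ = N | N = N
((ψ | φ) | φ) | ψ = N | True = N
(((ψ | φ) | φ) | ψ) | φ = N | N = N
ψ | ((((ψ | φ) | φ) | ψ) | φ) = True | N = N
~(ψ | ((((ψ | φ) | φ) | ψ) | φ)) = ~N = N
In Strong Kleene logic: ψ | φ = True | N = True
(ψ | φ) | φ = True | N = True
((ψ | φ) | φ) | ψ = True | True = True
(((ψ | φ) | φ) | ψ) | φ = True | N = True
ψ | ((((ψ | φ) | φ) | ψ) | φ) = True | True = True
~(ψ | ((((ψ | φ) | φ) | ψ) | φ)) = ~True = False
They differ because K3ʷ and Strong Kleene logic treat N differently under the binary connectives.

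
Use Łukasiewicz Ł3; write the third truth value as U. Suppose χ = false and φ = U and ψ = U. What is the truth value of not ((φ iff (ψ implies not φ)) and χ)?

not φ = not U = U
ψ implies not φ = U implies U = true  [min(1, 1−½+½)]
φ iff (ψ implies not φ) = U iff true = U
(φ iff (ψ implies not φ)) and χ = U and false = false
not ((φ iff (ψ implies not φ)) and χ) = not false = true

true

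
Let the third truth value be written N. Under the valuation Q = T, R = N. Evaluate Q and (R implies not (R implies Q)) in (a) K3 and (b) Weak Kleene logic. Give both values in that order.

In K3: R implies Q = N implies T = T  [not N or T]
not (R implies Q) = not T = F
R implies not (R implies Q) = N implies F = N
Q and (R implies not (R implies Q)) = T and N = N
In Weak Kleene logic: R implies Q = N implies T = N
not (R implies Q) = not N = N
R implies not (R implies Q) = N implies N = N
Q and (R implies not (R implies Q)) = T and N = N

N; N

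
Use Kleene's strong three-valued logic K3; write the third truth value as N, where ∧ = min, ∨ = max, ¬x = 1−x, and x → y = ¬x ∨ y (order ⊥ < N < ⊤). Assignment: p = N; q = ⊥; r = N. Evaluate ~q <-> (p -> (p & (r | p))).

N

~q = ~⊥ = ⊤
r | p = N | N = N
p & (r | p) = N & N = N
p -> (p & (r | p)) = N -> N = N
~q <-> (p -> (p & (r | p))) = ⊤ <-> N = N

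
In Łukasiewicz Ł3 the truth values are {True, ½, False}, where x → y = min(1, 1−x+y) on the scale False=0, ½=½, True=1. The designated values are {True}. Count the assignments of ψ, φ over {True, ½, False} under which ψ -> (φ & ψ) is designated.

6

Of the 9 assignments, 6 give a value in {True}.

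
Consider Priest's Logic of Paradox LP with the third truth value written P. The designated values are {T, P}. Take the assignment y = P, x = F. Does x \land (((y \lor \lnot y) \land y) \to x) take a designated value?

\lnot y = \lnot P = P
y \lor \lnot y = P \lor P = P
(y \lor \lnot y) \land y = P \land P = P
((y \lor \lnot y) \land y) \to x = P \to F = P  [\lnot P \lor F]
x \land (((y \lor \lnot y) \land y) \to x) = F \land P = F
F ∉ {T, P}.

No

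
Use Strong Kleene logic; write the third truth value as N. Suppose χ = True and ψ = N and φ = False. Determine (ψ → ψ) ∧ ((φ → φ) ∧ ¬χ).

ψ → ψ = N → N = N  [¬N ∨ N]
φ → φ = False → False = True
¬χ = ¬True = False
(φ → φ) ∧ ¬χ = True ∧ False = False
(ψ → ψ) ∧ ((φ → φ) ∧ ¬χ) = N ∧ False = False

False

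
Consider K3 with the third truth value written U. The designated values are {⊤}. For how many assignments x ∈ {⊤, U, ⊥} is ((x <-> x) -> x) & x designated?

x=⊤: ⊤ ✓
x=U: U ·
x=⊥: ⊥ ·

1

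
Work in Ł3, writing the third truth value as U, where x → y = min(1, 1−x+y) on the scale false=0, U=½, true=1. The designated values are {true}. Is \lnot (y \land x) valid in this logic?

Countermodel: y=true, x=true gives false, which is not designated.

No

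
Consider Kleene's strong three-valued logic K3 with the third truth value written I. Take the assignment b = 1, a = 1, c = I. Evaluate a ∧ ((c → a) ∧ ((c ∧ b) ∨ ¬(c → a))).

I

c → a = I → 1 = 1  [¬I ∨ 1]
c ∧ b = I ∧ 1 = I
c → a = I → 1 = 1
¬(c → a) = ¬1 = 0
(c ∧ b) ∨ ¬(c → a) = I ∨ 0 = I
(c → a) ∧ ((c ∧ b) ∨ ¬(c → a)) = 1 ∧ I = I
a ∧ ((c → a) ∧ ((c ∧ b) ∨ ¬(c → a))) = 1 ∧ I = I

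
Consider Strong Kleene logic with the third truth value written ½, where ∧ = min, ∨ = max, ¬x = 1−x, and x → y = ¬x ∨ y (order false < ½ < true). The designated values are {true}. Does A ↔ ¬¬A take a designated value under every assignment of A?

No

Countermodel: A=½ gives ½, which is not designated.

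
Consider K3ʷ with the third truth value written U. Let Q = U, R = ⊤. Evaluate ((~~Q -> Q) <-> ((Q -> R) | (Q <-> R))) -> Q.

U

~Q = ~U = U
~~Q = ~U = U
~~Q -> Q = U -> U = U  [any arg is the third value ⇒ result is the third value]
Q -> R = U -> ⊤ = U
Q <-> R = U <-> ⊤ = U
(Q -> R) | (Q <-> R) = U | U = U
(~~Q -> Q) <-> ((Q -> R) | (Q <-> R)) = U <-> U = U
((~~Q -> Q) <-> ((Q -> R) | (Q <-> R))) -> Q = U -> U = U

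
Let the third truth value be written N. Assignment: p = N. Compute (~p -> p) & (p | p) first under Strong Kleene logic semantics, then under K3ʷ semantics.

In Strong Kleene logic: ~p = ~N = N
~p -> p = N -> N = N  [~N | N]
p | p = N | N = N
(~p -> p) & (p | p) = N & N = N
In K3ʷ: ~p = ~N = N
~p -> p = N -> N = N  [any arg is the third value ⇒ result is the third value]
p | p = N | N = N
(~p -> p) & (p | p) = N & N = N

N; N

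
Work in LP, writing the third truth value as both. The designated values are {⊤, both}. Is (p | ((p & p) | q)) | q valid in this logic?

Countermodel: p=⊥, q=⊥ gives ⊥, which is not designated.

No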